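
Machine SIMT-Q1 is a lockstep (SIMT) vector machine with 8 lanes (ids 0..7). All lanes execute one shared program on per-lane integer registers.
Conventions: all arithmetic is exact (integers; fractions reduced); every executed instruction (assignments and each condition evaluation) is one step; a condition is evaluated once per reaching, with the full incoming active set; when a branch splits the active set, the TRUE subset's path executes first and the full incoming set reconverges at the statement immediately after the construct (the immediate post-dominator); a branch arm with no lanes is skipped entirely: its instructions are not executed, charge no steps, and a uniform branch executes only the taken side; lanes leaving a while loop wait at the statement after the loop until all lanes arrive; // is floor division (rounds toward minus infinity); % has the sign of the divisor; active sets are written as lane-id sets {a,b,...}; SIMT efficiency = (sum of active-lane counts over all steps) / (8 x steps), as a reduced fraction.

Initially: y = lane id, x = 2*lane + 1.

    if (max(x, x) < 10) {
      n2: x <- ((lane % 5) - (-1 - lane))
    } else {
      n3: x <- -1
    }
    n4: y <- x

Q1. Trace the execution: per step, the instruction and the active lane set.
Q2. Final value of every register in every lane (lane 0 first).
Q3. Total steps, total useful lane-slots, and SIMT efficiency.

step 0: eval (max(x, x) < 10)        {0,1,2,3,4,5,6,7}
step 1: x <- ((lane % 5) - (-1 - lane)) {0,1,2,3,4}
step 2: x <- -1                      {5,6,7}
step 3: y <- x                       {0,1,2,3,4,5,6,7}

Answer: 4 steps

y: 1,3,5,7,9,-1,-1,-1
x: 1,3,5,7,9,-1,-1,-1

steps = 4; useful = 24; efficiency = 24/32 = 3/4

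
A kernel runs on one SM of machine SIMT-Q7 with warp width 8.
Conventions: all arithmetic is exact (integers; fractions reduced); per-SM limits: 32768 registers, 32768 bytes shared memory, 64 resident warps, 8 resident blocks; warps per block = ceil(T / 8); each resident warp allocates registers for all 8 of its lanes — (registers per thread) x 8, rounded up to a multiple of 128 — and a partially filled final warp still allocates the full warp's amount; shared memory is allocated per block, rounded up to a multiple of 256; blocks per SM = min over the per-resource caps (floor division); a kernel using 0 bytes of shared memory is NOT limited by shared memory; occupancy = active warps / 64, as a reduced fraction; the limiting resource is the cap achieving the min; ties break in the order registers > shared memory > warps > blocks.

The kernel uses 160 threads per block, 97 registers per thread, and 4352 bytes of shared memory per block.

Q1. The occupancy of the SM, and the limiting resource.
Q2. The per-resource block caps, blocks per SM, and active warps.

Answer: occupancy 5/16, limited by registers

registers: 1 block
shared memory: 7 blocks
warps: 3 blocks
blocks: 8 blocks

Answer: 1 block, 20 active warps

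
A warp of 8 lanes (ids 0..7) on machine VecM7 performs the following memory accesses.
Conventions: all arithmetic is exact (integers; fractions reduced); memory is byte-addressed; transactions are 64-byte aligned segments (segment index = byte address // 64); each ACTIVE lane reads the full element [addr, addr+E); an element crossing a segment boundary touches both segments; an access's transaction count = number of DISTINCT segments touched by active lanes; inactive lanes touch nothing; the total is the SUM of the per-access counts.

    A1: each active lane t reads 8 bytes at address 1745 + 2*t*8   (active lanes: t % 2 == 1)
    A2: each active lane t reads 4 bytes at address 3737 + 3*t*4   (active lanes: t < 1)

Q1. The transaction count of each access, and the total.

A1: 3 transactions
A2: 1 transaction

Answer: 3,1; total 4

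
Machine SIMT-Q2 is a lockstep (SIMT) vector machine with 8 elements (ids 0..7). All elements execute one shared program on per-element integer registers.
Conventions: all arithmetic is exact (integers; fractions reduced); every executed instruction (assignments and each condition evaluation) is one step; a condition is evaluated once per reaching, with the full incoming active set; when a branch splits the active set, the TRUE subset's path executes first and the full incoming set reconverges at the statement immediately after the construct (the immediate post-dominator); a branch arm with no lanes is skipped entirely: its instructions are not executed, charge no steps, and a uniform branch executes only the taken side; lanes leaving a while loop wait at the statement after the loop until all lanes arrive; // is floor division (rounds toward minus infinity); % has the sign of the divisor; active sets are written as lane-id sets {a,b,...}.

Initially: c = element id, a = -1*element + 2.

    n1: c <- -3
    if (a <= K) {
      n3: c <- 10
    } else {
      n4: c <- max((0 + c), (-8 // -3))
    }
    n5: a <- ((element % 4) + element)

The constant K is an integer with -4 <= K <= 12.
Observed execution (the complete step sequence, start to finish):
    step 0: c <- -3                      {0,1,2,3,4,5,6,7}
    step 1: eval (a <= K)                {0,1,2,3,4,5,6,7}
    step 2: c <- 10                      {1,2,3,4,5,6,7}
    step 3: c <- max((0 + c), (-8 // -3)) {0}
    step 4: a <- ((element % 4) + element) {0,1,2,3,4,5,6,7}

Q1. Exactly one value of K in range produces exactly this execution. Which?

Answer: K = 1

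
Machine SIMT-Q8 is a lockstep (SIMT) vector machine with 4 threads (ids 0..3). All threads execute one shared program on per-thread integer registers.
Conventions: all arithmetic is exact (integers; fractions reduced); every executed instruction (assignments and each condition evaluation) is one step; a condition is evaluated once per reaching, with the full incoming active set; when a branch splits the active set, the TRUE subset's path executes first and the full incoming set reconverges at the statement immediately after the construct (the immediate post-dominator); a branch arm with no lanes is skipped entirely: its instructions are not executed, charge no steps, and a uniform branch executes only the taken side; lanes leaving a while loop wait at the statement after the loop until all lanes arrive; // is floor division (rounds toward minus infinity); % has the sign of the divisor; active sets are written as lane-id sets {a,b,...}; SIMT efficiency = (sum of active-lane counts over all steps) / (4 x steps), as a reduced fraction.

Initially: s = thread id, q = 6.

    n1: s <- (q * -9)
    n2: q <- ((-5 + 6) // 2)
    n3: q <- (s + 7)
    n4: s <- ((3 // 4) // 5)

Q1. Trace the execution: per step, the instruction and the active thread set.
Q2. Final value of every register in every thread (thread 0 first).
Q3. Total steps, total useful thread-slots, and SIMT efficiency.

step 0: s <- (q * -9)                {0,1,2,3}
step 1: q <- ((-5 + 6) // 2)         {0,1,2,3}
step 2: q <- (s + 7)                 {0,1,2,3}
step 3: s <- ((3 // 4) // 5)         {0,1,2,3}

Answer: 4 steps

s: 0,0,0,0
q: -47,-47,-47,-47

steps = 4; useful = 16; efficiency = 16/16 = 1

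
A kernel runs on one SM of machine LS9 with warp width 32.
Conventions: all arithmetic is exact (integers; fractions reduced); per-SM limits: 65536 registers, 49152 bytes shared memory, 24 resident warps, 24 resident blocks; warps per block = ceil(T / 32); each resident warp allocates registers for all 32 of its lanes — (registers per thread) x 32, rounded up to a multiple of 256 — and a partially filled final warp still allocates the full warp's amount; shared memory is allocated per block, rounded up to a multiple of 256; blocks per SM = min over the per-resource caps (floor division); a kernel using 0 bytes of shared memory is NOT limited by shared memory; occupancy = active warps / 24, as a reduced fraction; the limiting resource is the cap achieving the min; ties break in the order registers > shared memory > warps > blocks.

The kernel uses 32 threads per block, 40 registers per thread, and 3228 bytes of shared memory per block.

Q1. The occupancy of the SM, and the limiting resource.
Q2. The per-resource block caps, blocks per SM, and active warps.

Answer: occupancy 7/12, limited by shared memory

registers: 51 blocks
shared memory: 14 blocks
warps: 24 blocks
blocks: 24 blocks

Answer: 14 blocks, 14 active warps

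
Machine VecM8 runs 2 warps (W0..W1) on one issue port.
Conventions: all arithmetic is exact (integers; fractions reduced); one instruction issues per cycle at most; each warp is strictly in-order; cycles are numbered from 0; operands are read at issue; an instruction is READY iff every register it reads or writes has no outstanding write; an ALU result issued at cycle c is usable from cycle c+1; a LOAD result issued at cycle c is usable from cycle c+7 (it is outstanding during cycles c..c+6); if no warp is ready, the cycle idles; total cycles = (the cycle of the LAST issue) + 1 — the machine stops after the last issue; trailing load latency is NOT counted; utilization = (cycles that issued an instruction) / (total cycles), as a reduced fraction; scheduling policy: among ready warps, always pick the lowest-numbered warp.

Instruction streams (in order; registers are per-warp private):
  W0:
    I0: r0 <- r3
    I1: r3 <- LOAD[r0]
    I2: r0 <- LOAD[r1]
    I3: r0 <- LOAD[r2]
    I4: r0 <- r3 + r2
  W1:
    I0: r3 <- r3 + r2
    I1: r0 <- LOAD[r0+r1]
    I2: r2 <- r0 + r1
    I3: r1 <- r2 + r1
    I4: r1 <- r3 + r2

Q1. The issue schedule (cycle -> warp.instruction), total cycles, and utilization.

cycle 0: W0.I0
cycle 1: W0.I1
cycle 2: W0.I2
cycle 3: W1.I0
cycle 4: W1.I1
cycle 5: idle
cycle 6: idle
cycle 7: idle
cycle 8: idle
cycle 9: W0.I3
cycle 10: idle
cycle 11: W1.I2
cycle 12: W1.I3
cycle 13: W1.I4
cycle 14: idle
cycle 15: idle
cycle 16: W0.I4

Answer: 17 cycles, utilization 10/17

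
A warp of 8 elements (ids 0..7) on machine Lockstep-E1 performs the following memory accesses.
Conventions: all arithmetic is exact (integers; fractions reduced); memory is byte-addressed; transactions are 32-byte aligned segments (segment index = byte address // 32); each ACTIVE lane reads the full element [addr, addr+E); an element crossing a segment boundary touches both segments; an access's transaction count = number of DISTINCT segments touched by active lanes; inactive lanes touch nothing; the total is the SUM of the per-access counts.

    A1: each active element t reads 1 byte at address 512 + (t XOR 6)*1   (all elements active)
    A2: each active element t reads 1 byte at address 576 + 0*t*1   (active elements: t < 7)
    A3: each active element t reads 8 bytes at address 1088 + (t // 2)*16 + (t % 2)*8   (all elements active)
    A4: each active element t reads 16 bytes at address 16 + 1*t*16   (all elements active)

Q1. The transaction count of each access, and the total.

A1: 1 transaction
A2: 1 transaction
A3: 2 transactions
A4: 5 transactions

Answer: 1,1,2,5; total 9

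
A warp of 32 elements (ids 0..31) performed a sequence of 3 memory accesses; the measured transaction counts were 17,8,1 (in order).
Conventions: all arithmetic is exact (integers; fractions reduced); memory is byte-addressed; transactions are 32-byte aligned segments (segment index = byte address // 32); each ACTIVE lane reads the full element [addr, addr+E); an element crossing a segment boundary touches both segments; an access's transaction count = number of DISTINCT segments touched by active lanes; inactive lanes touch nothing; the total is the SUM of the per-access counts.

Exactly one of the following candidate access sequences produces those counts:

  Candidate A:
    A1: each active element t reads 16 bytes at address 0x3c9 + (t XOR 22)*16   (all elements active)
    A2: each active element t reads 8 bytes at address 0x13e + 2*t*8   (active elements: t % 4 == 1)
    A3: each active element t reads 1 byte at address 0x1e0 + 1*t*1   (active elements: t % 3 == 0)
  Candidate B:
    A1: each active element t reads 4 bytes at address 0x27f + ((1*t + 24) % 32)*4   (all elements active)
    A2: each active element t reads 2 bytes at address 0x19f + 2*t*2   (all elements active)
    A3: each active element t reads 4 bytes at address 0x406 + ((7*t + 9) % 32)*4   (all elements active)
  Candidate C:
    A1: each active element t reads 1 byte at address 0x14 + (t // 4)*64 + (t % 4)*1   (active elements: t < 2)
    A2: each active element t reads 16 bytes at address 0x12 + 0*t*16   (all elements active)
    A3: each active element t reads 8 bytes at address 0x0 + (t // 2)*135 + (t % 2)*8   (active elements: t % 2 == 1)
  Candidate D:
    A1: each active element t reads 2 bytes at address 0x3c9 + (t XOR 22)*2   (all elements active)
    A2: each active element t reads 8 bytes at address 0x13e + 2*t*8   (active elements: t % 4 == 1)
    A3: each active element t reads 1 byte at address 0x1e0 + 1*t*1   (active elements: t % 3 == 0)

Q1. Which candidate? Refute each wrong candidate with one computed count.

B: A1 gives 5 transactions, not 17
C: A1 gives 1 transaction, not 17
D: A1 gives 3 transactions, not 17
A: all counts match (17,8,1)

Answer: A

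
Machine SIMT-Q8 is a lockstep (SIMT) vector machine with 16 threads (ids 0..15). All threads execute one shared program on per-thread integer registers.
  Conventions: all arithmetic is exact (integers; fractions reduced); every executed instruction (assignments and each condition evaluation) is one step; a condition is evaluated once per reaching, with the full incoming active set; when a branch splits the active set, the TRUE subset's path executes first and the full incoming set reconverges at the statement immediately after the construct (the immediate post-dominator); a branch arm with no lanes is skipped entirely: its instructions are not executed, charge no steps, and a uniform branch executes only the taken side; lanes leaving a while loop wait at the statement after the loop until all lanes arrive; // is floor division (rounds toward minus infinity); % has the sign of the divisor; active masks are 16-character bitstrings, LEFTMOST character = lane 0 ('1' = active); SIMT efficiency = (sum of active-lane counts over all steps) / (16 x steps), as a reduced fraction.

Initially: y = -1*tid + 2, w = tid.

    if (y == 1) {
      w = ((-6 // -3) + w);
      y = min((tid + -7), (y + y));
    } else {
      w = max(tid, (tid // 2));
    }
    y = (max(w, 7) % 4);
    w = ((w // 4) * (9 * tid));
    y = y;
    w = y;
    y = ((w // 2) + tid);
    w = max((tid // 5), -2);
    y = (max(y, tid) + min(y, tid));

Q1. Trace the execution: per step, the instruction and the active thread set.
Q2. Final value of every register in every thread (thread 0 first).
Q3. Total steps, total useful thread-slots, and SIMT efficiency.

step 0: eval (y == 1)                1111111111111111
step 1: w <- ((-6 // -3) + w)        0100000000000000
step 2: y <- min((tid + -7), (y + y)) 0100000000000000
step 3: w <- max(tid, (tid // 2))    1011111111111111
step 4: y <- (max(w, 7) % 4)         1111111111111111
step 5: w <- ((w // 4) * (9 * tid))  1111111111111111
step 6: y <- y                       1111111111111111
step 7: w <- y                       1111111111111111
step 8: y <- ((w // 2) + tid)        1111111111111111
step 9: w <- max((tid // 5), -2)     1111111111111111
step 10: y <- (max(y, tid) + min(y, tid)) 1111111111111111

Answer: 11 steps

y: 1,3,5,7,9,11,13,15,16,18,21,23,24,26,29,31
w: 0,0,0,0,0,1,1,1,1,1,2,2,2,2,2,3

steps = 11; useful = 145; efficiency = 145/176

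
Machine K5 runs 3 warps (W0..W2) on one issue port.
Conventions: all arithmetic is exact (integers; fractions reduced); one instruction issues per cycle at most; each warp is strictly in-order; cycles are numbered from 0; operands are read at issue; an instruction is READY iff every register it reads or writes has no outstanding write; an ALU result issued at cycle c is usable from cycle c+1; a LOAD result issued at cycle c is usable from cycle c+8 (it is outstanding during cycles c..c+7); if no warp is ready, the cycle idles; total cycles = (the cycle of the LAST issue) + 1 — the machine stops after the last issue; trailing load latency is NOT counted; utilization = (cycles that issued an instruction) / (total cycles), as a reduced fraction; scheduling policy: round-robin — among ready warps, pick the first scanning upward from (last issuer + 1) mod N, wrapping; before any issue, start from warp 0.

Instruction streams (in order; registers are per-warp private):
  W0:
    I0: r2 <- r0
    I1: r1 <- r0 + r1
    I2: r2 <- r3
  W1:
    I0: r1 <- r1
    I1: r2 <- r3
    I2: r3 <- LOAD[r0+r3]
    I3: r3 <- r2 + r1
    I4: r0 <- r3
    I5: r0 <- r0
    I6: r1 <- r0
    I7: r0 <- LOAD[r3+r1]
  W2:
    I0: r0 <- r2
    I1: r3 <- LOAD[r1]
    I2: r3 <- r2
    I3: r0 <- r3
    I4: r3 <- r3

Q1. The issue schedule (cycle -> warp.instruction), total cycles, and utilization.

cycle 0: W0.I0
cycle 1: W1.I0
cycle 2: W2.I0
cycle 3: W0.I1
cycle 4: W1.I1
cycle 5: W2.I1
cycle 6: W0.I2
cycle 7: W1.I2
cycle 8: idle
cycle 9: idle
cycle 10: idle
cycle 11: idle
cycle 12: idle
cycle 13: W2.I2
cycle 14: W2.I3
cycle 15: W1.I3
cycle 16: W2.I4
cycle 17: W1.I4
cycle 18: W1.I5
cycle 19: W1.I6
cycle 20: W1.I7

Answer: 21 cycles, utilization 16/21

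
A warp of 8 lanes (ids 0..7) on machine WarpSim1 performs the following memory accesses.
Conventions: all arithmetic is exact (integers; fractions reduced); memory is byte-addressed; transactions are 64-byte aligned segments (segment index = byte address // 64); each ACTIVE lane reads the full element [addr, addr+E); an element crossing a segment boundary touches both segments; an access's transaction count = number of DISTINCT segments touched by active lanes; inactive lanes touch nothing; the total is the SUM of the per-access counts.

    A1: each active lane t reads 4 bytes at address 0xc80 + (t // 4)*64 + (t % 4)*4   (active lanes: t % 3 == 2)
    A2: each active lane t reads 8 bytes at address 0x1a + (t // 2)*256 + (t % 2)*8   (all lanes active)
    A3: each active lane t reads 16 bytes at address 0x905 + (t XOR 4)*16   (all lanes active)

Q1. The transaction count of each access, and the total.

A1: 2 transactions
A2: 4 transactions
A3: 3 transactions

Answer: 2,4,3; total 9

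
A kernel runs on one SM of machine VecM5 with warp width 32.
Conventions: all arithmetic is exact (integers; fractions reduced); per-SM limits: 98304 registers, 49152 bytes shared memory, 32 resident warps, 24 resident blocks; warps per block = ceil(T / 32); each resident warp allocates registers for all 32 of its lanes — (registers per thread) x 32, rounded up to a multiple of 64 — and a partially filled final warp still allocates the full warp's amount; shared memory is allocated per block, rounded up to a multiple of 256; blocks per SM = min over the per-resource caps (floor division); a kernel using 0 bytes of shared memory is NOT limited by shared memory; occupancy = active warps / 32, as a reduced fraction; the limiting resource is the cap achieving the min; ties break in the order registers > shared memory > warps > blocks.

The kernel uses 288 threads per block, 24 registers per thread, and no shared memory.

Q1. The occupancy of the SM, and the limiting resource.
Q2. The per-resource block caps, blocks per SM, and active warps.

Answer: occupancy 27/32, limited by warps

registers: 14 blocks
shared memory: no limit (kernel uses none)
warps: 3 blocks
blocks: 24 blocks

Answer: 3 blocks, 27 active warps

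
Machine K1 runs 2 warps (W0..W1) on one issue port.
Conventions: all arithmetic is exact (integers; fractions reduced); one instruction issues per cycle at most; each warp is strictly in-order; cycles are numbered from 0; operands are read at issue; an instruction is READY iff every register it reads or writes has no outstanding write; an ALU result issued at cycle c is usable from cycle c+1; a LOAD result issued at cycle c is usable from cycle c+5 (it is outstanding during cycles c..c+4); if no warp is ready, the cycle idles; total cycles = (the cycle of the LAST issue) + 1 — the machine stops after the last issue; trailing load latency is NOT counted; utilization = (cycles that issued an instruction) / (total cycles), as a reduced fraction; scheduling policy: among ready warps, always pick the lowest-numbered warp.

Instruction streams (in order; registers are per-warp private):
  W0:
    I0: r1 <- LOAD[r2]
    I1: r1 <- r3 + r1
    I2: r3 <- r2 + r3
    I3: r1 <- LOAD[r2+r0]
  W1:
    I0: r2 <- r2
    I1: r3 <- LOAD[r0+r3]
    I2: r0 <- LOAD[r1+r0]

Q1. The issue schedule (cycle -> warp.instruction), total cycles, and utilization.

cycle 0: W0.I0
cycle 1: W1.I0
cycle 2: W1.I1
cycle 3: W1.I2
cycle 4: idle
cycle 5: W0.I1
cycle 6: W0.I2
cycle 7: W0.I3

Answer: 8 cycles, utilization 7/8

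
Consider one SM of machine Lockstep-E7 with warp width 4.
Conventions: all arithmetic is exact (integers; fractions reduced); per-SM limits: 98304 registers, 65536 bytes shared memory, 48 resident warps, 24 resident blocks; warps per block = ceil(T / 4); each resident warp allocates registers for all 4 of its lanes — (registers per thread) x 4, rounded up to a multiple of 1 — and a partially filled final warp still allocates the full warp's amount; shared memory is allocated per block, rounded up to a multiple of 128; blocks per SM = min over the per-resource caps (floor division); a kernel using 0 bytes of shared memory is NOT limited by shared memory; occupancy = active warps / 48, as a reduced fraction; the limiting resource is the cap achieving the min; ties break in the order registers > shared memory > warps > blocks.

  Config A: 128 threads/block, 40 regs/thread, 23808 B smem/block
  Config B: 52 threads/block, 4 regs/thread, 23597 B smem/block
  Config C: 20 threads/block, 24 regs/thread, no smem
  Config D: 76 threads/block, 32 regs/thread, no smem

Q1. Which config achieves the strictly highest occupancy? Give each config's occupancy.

occupancies: A 2/3, B 13/24, C 15/16, D 19/24

Answer: C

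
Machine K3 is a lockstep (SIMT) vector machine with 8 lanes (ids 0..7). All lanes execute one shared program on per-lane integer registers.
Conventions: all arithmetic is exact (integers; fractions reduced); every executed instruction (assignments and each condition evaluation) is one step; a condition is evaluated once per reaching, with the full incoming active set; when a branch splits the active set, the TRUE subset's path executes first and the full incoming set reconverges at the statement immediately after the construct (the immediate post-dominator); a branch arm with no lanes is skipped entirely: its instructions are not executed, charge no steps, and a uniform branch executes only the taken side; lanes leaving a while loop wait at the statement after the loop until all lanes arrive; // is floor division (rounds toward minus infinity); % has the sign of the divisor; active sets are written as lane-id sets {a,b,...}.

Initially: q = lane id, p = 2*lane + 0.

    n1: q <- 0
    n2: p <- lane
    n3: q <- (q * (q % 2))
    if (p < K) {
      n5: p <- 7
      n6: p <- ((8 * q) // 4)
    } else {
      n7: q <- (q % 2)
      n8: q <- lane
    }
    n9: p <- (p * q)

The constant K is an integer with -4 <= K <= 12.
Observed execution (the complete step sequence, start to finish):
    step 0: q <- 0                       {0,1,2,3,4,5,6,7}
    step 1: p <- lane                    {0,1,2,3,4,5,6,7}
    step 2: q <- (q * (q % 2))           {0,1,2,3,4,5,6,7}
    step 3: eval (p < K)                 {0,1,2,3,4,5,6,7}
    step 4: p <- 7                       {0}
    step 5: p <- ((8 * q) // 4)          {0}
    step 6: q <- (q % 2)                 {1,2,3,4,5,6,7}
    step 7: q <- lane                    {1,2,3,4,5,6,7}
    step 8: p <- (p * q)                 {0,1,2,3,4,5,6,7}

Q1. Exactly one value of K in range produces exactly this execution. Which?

Answer: K = 1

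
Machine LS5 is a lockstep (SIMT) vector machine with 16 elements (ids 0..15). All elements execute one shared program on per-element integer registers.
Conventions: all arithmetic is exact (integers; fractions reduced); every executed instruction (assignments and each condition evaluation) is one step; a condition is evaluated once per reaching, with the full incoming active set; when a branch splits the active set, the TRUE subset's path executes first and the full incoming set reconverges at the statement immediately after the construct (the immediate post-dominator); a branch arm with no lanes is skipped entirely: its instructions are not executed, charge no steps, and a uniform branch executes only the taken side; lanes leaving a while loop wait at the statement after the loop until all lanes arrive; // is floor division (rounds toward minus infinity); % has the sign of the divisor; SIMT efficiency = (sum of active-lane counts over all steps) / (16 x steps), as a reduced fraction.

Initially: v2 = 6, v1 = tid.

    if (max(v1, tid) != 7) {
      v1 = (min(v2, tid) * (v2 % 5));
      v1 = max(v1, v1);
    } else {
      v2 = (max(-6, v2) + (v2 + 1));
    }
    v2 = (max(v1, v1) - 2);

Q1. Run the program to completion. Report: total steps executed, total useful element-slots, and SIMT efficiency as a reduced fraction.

Answer: 5 steps, 63 useful, 63/80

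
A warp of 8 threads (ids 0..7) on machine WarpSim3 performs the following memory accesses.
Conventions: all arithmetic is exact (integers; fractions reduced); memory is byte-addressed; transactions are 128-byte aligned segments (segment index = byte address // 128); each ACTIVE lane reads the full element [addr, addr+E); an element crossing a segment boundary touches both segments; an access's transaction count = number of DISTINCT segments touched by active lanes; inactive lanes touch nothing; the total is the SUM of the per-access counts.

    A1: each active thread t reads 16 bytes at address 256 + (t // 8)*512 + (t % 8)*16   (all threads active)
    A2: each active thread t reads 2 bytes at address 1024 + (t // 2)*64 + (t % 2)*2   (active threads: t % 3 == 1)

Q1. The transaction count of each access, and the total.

A1: 1 transaction
A2: 2 transactions

Answer: 1,2; total 3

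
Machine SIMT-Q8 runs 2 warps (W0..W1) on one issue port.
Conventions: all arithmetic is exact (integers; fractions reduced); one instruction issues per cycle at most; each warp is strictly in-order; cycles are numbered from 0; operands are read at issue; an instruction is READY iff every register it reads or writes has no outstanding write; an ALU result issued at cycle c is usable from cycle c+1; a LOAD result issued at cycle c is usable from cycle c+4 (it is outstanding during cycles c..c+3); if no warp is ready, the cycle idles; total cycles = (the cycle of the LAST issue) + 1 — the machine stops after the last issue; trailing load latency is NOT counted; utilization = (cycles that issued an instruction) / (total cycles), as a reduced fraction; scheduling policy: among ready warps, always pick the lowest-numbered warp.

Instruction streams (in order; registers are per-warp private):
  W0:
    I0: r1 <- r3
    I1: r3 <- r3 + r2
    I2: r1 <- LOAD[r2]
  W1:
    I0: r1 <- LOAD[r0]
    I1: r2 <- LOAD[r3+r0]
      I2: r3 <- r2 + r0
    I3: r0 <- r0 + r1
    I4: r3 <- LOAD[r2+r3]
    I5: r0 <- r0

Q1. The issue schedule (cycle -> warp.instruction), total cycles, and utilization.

cycle 0: W0.I0
cycle 1: W0.I1
cycle 2: W0.I2
cycle 3: W1.I0
cycle 4: W1.I1
cycle 5: idle
cycle 6: idle
cycle 7: idle
cycle 8: W1.I2
cycle 9: W1.I3
cycle 10: W1.I4
cycle 11: W1.I5

Answer: 12 cycles, utilization 3/4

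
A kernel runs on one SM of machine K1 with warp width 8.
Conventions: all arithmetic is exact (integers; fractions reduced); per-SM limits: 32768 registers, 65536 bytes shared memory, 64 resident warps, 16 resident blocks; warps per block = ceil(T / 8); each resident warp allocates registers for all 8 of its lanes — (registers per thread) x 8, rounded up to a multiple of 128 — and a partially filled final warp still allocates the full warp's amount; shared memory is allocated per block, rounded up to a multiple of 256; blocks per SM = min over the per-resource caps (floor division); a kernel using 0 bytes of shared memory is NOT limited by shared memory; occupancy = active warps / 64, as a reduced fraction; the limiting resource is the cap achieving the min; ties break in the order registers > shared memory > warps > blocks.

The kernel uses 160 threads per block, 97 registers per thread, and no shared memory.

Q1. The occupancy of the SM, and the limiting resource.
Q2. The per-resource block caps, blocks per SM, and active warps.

Answer: occupancy 5/16, limited by registers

registers: 1 block
shared memory: no limit (kernel uses none)
warps: 3 blocks
blocks: 16 blocks

Answer: 1 block, 20 active warps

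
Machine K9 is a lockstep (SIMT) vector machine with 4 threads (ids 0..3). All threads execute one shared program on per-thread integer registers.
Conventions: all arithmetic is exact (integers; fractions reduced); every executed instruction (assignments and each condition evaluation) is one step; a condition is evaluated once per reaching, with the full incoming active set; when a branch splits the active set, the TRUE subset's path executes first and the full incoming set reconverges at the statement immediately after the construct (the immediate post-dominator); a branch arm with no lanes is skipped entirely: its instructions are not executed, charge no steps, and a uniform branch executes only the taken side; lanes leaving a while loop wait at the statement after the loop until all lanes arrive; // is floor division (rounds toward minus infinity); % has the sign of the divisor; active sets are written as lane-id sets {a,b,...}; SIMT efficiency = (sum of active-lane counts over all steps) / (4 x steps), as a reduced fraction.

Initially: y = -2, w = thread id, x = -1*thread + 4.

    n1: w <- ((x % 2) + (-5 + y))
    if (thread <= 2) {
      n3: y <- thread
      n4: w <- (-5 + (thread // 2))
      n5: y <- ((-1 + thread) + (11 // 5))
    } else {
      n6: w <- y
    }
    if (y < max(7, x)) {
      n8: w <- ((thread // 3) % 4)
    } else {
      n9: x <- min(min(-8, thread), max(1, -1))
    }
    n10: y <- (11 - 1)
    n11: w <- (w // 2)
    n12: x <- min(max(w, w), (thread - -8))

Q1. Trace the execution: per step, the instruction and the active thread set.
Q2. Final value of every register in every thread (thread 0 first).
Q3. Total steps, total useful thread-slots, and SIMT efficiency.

step 0: w <- ((x % 2) + (-5 + y))    {0,1,2,3}
step 1: eval (thread <= 2)           {0,1,2,3}
step 2: y <- thread                  {0,1,2}
step 3: w <- (-5 + (thread // 2))    {0,1,2}
step 4: y <- ((-1 + thread) + (11 // 5)) {0,1,2}
step 5: w <- y                       {3}
step 6: eval (y < max(7, x))         {0,1,2,3}
step 7: w <- ((thread // 3) % 4)     {0,1,2,3}
step 8: y <- (11 - 1)                {0,1,2,3}
step 9: w <- (w // 2)                {0,1,2,3}
step 10: x <- min(max(w, w), (thread - -8)) {0,1,2,3}

Answer: 11 steps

y: 10,10,10,10
w: 0,0,0,0
x: 0,0,0,0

steps = 11; useful = 38; efficiency = 38/44 = 19/22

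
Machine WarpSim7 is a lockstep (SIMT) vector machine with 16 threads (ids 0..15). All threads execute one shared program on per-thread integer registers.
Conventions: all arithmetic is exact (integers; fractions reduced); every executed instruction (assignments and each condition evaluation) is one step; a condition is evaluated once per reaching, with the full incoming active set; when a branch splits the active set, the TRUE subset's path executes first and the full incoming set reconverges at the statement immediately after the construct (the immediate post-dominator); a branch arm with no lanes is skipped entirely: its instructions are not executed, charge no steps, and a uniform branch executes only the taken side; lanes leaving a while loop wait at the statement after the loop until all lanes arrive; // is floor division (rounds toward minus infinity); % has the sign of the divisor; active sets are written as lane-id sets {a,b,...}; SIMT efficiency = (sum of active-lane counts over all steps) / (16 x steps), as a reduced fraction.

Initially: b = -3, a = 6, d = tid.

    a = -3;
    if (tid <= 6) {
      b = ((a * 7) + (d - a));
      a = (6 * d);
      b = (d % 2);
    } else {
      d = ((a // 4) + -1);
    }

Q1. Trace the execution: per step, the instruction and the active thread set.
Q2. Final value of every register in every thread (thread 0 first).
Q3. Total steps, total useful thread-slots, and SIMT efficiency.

step 0: a <- -3                      {0,1,2,3,4,5,6,7,8,9,10,11,12,13,14,15}
step 1: eval (tid <= 6)              {0,1,2,3,4,5,6,7,8,9,10,11,12,13,14,15}
step 2: b <- ((a * 7) + (d - a))     {0,1,2,3,4,5,6}
step 3: a <- (6 * d)                 {0,1,2,3,4,5,6}
step 4: b <- (d % 2)                 {0,1,2,3,4,5,6}
step 5: d <- ((a // 4) + -1)         {7,8,9,10,11,12,13,14,15}

Answer: 6 steps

b: 0,1,0,1,0,1,0,-3,-3,-3,-3,-3,-3,-3,-3,-3
a: 0,6,12,18,24,30,36,-3,-3,-3,-3,-3,-3,-3,-3,-3
d: 0,1,2,3,4,5,6,-2,-2,-2,-2,-2,-2,-2,-2,-2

steps = 6; useful = 62; efficiency = 62/96 = 31/48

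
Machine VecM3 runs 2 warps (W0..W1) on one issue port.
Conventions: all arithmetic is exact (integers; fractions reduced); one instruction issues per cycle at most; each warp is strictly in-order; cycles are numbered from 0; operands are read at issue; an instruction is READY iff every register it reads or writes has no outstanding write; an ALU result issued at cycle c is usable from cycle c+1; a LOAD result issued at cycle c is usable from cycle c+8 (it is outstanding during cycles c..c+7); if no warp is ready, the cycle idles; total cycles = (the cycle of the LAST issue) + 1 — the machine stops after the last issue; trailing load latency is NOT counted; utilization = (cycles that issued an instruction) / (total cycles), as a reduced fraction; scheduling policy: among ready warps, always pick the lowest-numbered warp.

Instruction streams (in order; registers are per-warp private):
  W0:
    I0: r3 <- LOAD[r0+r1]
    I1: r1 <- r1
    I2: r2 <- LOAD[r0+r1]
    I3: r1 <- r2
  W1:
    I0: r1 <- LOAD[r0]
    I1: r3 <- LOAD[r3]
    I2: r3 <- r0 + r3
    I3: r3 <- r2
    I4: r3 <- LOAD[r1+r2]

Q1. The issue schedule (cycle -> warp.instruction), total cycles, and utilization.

cycle 0: W0.I0
cycle 1: W0.I1
cycle 2: W0.I2
cycle 3: W1.I0
cycle 4: W1.I1
cycle 5: idle
cycle 6: idle
cycle 7: idle
cycle 8: idle
cycle 9: idle
cycle 10: W0.I3
cycle 11: idle
cycle 12: W1.I2
cycle 13: W1.I3
cycle 14: W1.I4

Answer: 15 cycles, utilization 3/5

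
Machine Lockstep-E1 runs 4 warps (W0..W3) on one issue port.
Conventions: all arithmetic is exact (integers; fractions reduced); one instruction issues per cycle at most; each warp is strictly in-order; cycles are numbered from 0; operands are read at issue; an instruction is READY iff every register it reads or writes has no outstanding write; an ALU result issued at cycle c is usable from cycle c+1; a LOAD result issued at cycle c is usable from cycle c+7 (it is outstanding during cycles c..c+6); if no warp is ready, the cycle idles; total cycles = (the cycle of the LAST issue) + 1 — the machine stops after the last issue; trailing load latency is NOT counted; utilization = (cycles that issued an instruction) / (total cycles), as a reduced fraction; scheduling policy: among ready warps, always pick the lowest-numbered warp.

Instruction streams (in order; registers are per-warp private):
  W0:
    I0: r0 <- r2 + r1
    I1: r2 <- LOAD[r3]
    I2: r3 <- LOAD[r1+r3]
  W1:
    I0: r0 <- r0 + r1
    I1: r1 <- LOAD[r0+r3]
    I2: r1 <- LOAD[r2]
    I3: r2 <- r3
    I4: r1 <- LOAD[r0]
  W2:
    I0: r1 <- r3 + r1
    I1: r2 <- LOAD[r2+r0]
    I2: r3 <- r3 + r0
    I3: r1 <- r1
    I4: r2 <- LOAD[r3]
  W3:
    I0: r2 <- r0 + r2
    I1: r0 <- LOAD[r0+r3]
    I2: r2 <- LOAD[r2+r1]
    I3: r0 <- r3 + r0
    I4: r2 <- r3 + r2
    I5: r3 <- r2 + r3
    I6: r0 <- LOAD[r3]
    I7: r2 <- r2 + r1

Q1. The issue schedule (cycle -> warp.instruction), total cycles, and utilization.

cycle 0: W0.I0
cycle 1: W0.I1
cycle 2: W0.I2
cycle 3: W1.I0
cycle 4: W1.I1
cycle 5: W2.I0
cycle 6: W2.I1
cycle 7: W2.I2
cycle 8: W2.I3
cycle 9: W3.I0
cycle 10: W3.I1
cycle 11: W1.I2
cycle 12: W1.I3
cycle 13: W2.I4
cycle 14: W3.I2
cycle 15: idle
cycle 16: idle
cycle 17: W3.I3
cycle 18: W1.I4
cycle 19: idle
cycle 20: idle
cycle 21: W3.I4
cycle 22: W3.I5
cycle 23: W3.I6
cycle 24: W3.I7

Answer: 25 cycles, utilization 21/25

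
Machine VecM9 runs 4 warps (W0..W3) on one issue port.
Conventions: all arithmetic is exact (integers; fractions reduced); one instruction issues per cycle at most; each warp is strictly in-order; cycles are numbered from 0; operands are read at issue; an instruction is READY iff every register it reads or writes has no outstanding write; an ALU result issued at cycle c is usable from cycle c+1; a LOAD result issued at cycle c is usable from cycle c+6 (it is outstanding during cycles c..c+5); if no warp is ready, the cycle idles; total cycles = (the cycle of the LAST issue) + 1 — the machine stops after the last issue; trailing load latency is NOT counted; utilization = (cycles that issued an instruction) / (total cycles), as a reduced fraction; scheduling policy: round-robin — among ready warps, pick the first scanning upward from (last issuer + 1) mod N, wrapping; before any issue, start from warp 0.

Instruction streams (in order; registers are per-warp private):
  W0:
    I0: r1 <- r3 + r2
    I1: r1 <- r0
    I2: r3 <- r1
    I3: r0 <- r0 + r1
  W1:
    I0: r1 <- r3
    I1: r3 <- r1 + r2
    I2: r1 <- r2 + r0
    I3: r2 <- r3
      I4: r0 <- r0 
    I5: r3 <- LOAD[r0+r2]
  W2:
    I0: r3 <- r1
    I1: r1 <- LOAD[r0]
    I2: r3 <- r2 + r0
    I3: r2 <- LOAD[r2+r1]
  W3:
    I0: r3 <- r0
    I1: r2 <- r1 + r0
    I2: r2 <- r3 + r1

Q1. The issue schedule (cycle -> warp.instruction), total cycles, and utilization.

cycle 0: W0.I0
cycle 1: W1.I0
cycle 2: W2.I0
cycle 3: W3.I0
cycle 4: W0.I1
cycle 5: W1.I1
cycle 6: W2.I1
cycle 7: W3.I1
cycle 8: W0.I2
cycle 9: W1.I2
cycle 10: W2.I2
cycle 11: W3.I2
cycle 12: W0.I3
cycle 13: W1.I3
cycle 14: W2.I3
cycle 15: W1.I4
cycle 16: W1.I5

Answer: 17 cycles, utilization 1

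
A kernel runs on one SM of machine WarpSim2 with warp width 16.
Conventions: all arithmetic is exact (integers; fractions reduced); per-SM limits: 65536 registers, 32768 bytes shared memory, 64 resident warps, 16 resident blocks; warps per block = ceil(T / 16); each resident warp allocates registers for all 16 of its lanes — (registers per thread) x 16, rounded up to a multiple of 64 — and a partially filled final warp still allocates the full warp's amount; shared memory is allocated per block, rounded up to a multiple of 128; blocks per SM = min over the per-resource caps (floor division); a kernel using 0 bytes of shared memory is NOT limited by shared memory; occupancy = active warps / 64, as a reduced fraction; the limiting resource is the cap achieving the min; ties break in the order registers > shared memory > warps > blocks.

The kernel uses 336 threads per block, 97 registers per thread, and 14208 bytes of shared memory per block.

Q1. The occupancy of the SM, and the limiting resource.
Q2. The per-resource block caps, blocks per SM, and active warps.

Answer: occupancy 21/64, limited by registers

registers: 1 block
shared memory: 2 blocks
warps: 3 blocks
blocks: 16 blocks

Answer: 1 block, 21 active warps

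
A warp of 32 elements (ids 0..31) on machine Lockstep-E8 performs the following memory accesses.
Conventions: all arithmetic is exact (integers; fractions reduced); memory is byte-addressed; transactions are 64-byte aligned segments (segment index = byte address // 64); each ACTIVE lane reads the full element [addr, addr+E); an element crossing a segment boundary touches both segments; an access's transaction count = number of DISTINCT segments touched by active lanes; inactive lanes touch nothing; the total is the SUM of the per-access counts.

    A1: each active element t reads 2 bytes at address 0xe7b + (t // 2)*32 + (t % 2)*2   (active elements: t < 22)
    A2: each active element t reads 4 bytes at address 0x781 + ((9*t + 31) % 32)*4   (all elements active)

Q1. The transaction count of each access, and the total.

A1: 6 transactions
A2: 3 transactions

Answer: 6,3; total 9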